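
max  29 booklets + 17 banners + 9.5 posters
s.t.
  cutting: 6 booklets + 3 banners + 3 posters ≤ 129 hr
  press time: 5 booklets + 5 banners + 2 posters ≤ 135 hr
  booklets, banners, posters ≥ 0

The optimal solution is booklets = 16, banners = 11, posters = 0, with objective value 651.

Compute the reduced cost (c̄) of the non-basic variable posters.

Check each constraint at x*: cutting 129/129 (tight); press time 135/135 (tight).
Dual feasibility on the basic columns requires 6·y_cutting + 5·y_press time = 29, 3·y_cutting + 5·y_press time = 17.
This yields shadow prices y_cutting = 4, y_press time = 1.
Reduced cost of posters: c₃ − yᵀa₃ = 9.5 − (4·3 + 1·2) = 9.5 − 14 = -4.5.

-4.5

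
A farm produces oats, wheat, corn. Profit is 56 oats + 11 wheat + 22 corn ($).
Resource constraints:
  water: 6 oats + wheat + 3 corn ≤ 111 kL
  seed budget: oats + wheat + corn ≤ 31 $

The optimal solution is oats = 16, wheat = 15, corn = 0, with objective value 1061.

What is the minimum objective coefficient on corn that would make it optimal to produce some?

Both water and seed budget are binding at x*.
From A_Bᵀ y = c: 6·y_water + 1·y_seed budget = 56; 1·y_water + 1·y_seed budget = 11.
This yields shadow prices y_water = 9, y_seed budget = 2.
corn enters the basis when its profit ≥ yᵀa₃ = 9·3 + 2·1 = 29.

29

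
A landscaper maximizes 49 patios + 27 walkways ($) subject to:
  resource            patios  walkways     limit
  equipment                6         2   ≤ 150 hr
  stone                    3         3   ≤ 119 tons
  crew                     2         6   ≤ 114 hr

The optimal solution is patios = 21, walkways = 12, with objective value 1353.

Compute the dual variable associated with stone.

Check each constraint at x*: equipment 150/150 (tight); stone 99/119 (slack 20); crew 114/114 (tight).
Slack constraints have shadow price 0 (complementary slackness).
The binding rows give the dual system: 6·y_equipment + 2·y_crew = 49 and 2·y_equipment + 6·y_crew = 27.
This yields shadow prices y_equipment = 7.5, y_crew = 2.
Shadow price of stone = 0.

0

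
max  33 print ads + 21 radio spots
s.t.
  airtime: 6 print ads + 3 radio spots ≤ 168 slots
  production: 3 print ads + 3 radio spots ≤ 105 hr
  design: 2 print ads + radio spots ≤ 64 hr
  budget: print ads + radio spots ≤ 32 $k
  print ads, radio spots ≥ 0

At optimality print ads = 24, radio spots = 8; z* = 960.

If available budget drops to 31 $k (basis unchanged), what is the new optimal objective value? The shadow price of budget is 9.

951

Δb = -1, so new z* = 960 + (9)·(-1) = 960 − 9 = 951.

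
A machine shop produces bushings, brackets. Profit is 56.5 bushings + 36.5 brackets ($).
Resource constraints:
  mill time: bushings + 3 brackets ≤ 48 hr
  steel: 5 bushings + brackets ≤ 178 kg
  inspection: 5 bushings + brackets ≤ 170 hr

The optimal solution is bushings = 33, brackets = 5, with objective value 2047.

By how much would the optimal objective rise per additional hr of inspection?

9.5

Binding: mill time and inspection. Non-binding: steel (8 unused).
By complementary slackness, y = 0 for the non-binding constraint.
Dual feasibility on the basic columns requires 1·y_mill time + 5·y_inspection = 56.5, 3·y_mill time + 1·y_inspection = 36.5.
This yields shadow prices y_mill time = 9, y_inspection = 9.5.
Shadow price of inspection = 9.5.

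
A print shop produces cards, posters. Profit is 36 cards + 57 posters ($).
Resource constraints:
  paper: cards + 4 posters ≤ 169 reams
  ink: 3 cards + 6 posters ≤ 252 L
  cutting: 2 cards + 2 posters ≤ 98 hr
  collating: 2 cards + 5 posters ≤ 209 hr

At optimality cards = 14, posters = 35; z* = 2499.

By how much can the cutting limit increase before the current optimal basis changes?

Binding constraints: ink, cutting. The basis is B = [[3,6],[2,2]] with det -6.
Per unit increase in cutting, x* moves by d = (1, -0.5).
The basis stays optimal until posters reaches 0; allowable increase = 70 hr.

70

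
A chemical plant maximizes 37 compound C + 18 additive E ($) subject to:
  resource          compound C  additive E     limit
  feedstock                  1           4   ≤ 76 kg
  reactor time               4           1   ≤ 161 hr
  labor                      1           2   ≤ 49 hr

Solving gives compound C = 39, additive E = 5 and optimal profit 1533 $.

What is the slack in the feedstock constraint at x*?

feedstock used = 1·39 + 4·5 = 59; slack = 76 − 59 = 17.

17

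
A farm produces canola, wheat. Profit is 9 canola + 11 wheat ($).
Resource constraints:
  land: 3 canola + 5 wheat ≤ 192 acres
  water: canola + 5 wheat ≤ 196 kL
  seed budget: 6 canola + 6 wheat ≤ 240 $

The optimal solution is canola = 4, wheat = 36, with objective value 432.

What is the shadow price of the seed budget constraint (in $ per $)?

Check each constraint at x*: land 192/192 (tight); water 184/196 (slack 12); seed budget 240/240 (tight).
Since water is not tight, its dual is 0.
Dual feasibility on the basic columns requires 3·y_land + 6·y_seed budget = 9, 5·y_land + 6·y_seed budget = 11.
→ y_land = 1 and y_seed budget = 1.
Shadow price of seed budget = 1.

1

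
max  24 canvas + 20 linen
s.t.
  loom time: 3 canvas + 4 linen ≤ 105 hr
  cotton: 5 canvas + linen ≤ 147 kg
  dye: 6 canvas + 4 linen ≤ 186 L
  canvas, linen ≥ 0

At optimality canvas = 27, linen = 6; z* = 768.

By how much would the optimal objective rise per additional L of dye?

3

Binding: loom time and dye. Non-binding: cotton (6 unused).
Slack constraints have shadow price 0 (complementary slackness).
The binding rows give the dual system: 3·y_loom time + 6·y_dye = 24 and 4·y_loom time + 4·y_dye = 20.
Solving: y_loom time = 2, y_dye = 3.
Shadow price of dye = 3.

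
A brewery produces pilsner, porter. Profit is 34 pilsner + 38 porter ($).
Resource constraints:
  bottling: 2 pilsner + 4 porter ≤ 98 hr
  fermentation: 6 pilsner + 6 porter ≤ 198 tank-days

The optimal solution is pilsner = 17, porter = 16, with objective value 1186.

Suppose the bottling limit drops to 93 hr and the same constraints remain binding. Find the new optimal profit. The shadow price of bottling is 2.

1176

Δb = -5, so new z* = 1186 + (2)·(-5) = 1186 − 10 = 1176.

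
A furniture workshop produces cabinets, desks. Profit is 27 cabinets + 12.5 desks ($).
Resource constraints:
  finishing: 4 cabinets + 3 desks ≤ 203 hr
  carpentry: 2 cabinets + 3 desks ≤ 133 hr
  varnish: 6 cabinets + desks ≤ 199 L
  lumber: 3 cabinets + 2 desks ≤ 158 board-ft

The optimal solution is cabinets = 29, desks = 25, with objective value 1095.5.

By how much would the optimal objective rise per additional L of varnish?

3.5

Binding: carpentry and varnish. Non-binding: finishing (12 unused), lumber (21 unused).
By complementary slackness, y = 0 for the non-binding constraints.
The binding rows give the dual system: 2·y_carpentry + 6·y_varnish = 27 and 3·y_carpentry + 1·y_varnish = 12.5.
This yields shadow prices y_carpentry = 3, y_varnish = 3.5.
Shadow price of varnish = 3.5.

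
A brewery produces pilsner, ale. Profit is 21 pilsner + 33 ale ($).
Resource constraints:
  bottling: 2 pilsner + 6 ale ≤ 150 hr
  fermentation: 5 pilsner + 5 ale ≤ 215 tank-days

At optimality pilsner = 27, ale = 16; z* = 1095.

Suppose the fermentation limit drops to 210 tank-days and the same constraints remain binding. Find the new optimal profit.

1080

Both bottling and fermentation are binding at x*.
The binding rows give the dual system: 2·y_bottling + 5·y_fermentation = 21 and 6·y_bottling + 5·y_fermentation = 33.
→ y_bottling = 3 and y_fermentation = 3.
Δz = y_fermentation·Δb = 3 × (-5) = -15, so new z* = 1095 − 15 = 1080.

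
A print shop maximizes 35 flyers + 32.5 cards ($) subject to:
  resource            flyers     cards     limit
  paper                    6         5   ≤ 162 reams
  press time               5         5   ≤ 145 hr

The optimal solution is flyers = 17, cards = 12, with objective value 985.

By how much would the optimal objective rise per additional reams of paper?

2.5

Both paper and press time are binding at x*.
The binding rows give the dual system: 6·y_paper + 5·y_press time = 35 and 5·y_paper + 5·y_press time = 32.5.
Solving: y_paper = 2.5, y_press time = 4.
Shadow price of paper = 2.5.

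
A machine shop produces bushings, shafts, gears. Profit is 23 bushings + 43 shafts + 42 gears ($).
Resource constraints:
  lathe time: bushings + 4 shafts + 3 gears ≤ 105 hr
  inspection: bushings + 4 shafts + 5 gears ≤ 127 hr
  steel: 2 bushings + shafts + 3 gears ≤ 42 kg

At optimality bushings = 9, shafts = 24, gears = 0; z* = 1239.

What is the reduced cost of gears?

-6

At the optimum: lathe time uses 105 of 105 (binding); inspection uses 105 of 127 (slack = 22); steel uses 42 of 42 (binding).
Slack constraints have shadow price 0 (complementary slackness).
Dual feasibility on the basic columns requires 1·y_lathe time + 2·y_steel = 23, 4·y_lathe time + 1·y_steel = 43.
→ y_lathe time = 9 and y_steel = 7.
Reduced cost of gears: c₃ − yᵀa₃ = 42 − (9·3 + 7·3) = 42 − 48 = -6.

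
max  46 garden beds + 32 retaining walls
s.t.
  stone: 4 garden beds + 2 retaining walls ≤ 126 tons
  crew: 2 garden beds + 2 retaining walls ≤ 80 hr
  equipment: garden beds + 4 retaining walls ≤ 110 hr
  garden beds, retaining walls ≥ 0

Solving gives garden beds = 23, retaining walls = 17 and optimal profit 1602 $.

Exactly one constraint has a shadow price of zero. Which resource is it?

equipment

stone: 126/126 (binding)
crew: 80/80 (binding)
equipment: 91/110 (slack 19)
By complementary slackness, a constraint with positive slack has shadow price 0 → equipment.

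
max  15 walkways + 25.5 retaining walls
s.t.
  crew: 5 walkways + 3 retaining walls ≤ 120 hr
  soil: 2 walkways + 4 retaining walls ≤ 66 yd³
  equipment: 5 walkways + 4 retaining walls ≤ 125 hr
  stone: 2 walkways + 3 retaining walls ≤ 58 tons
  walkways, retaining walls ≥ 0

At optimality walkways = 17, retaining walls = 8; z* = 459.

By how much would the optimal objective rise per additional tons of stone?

Check each constraint at x*: crew 109/120 (slack 11); soil 66/66 (tight); equipment 117/125 (slack 8); stone 58/58 (tight).
Since crew, equipment are not tight, their duals are 0.
From A_Bᵀ y = c: 2·y_soil + 2·y_stone = 15; 4·y_soil + 3·y_stone = 25.5.
This yields shadow prices y_soil = 3, y_stone = 4.5.
Shadow price of stone = 4.5.

4.5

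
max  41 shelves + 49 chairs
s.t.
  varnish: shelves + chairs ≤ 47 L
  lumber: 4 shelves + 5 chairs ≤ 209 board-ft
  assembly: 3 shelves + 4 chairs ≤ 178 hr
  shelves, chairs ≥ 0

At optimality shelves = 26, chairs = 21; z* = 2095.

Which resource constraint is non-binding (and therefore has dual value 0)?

assembly

varnish: 47/47 (binding)
lumber: 209/209 (binding)
assembly: 162/178 (slack 16)
By complementary slackness, a constraint with positive slack has shadow price 0 → assembly.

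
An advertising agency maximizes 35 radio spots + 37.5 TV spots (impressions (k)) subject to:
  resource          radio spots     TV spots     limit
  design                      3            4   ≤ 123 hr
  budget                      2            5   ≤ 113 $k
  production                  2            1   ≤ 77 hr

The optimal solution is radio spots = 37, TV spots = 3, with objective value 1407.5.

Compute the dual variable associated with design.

Binding: design and production. Non-binding: budget (24 unused).
Since budget is not tight, its dual is 0.
From A_Bᵀ y = c: 3·y_design + 2·y_production = 35; 4·y_design + 1·y_production = 37.5.
This yields shadow prices y_design = 8, y_production = 5.5.
Shadow price of design = 8.

8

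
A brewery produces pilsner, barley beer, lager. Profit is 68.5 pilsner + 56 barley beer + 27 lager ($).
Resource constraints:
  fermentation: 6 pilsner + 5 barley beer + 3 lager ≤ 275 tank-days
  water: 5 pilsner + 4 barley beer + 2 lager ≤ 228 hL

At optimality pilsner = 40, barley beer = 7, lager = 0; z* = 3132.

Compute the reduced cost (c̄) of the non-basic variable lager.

Check each constraint at x*: fermentation 275/275 (tight); water 228/228 (tight).
The binding rows give the dual system: 6·y_fermentation + 5·y_water = 68.5 and 5·y_fermentation + 4·y_water = 56.
This yields shadow prices y_fermentation = 6, y_water = 6.5.
Reduced cost of lager: c₃ − yᵀa₃ = 27 − (6·3 + 6.5·2) = 27 − 31 = -4.

-4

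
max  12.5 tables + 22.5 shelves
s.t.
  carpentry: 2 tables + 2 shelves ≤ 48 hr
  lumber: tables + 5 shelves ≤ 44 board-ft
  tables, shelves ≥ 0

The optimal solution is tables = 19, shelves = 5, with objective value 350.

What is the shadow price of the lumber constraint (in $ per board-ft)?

At the optimum: carpentry uses 48 of 48 (binding); lumber uses 44 of 44 (binding).
The binding rows give the dual system: 2·y_carpentry + 1·y_lumber = 12.5 and 2·y_carpentry + 5·y_lumber = 22.5.
→ y_carpentry = 5 and y_lumber = 2.5.
Shadow price of lumber = 2.5.

2.5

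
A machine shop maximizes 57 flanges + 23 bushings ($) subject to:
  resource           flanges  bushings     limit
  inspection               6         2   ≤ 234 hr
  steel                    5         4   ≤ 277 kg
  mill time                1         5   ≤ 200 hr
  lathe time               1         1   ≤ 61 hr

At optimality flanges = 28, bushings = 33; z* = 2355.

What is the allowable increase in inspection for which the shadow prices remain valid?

20

Binding constraints: inspection, lathe time. The basis is B = [[6,2],[1,1]] with det 4.
Per unit increase in inspection, x* moves by d = (0.25, -0.25).
The basis stays optimal until steel becomes binding; allowable increase = 20 hr.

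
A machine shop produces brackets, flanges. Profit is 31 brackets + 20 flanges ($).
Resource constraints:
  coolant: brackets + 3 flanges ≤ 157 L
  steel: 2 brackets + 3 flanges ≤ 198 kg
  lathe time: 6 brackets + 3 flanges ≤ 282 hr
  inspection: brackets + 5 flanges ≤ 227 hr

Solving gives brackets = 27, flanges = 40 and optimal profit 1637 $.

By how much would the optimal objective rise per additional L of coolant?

Binding: lathe time and inspection. Non-binding: coolant (10 unused), steel (24 unused).
Slack constraints have shadow price 0 (complementary slackness).
Dual feasibility on the basic columns requires 6·y_lathe time + 1·y_inspection = 31, 3·y_lathe time + 5·y_inspection = 20.
→ y_lathe time = 5 and y_inspection = 1.
Shadow price of coolant = 0.

0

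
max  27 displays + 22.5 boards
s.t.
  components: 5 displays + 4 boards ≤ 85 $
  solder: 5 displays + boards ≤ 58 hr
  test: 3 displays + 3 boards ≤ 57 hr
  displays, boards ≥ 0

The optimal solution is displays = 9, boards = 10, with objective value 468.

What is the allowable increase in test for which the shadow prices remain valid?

6.75

Binding constraints: components, test. The basis is B = [[5,4],[3,3]] with det 3.
Per unit increase in test, x* moves by d = (-1.3333, 1.6667).
The basis stays optimal until displays reaches 0; allowable increase = 6.75 hr.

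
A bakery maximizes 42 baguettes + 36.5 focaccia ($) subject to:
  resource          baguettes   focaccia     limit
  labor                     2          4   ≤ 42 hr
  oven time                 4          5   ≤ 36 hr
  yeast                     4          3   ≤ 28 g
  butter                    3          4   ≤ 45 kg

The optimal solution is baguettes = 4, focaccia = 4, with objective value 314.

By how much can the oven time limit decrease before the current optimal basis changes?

8

Binding constraints: oven time, yeast. The basis is B = [[4,5],[4,3]] with det -8.
Per unit decrease in oven time, x* moves by d = (0.375, -0.5).
The basis stays optimal until focaccia reaches 0; allowable decrease = 8 hr.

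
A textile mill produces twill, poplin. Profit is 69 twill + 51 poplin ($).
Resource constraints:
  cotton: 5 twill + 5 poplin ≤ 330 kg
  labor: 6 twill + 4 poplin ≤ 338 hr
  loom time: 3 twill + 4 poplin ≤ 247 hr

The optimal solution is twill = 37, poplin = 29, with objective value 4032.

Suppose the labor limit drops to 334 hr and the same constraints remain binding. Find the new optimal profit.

At the optimum: cotton uses 330 of 330 (binding); labor uses 338 of 338 (binding); loom time uses 227 of 247 (slack = 20).
Slack constraints have shadow price 0 (complementary slackness).
Dual feasibility on the basic columns requires 5·y_cotton + 6·y_labor = 69, 5·y_cotton + 4·y_labor = 51.
→ y_cotton = 3 and y_labor = 9.
Δz = y_labor·Δb = 9 × (-4) = -36, so new z* = 4032 − 36 = 3996.

3996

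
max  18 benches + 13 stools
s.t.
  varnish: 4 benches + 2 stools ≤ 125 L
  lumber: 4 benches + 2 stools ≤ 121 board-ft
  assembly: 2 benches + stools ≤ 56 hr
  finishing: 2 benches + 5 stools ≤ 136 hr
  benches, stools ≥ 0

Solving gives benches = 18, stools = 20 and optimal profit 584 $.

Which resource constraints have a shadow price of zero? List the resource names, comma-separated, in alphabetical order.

varnish: 112/125 (slack 13)
lumber: 112/121 (slack 9)
assembly: 56/56 (binding)
finishing: 136/136 (binding)
By complementary slackness, a constraint with positive slack has shadow price 0 → lumber, varnish.

lumber, varnish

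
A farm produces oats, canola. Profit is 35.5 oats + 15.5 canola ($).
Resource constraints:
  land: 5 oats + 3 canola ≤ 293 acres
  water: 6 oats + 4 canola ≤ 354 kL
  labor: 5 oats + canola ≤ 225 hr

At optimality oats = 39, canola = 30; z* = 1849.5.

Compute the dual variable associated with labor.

Check each constraint at x*: land 285/293 (slack 8); water 354/354 (tight); labor 225/225 (tight).
Since land is not tight, its dual is 0.
The binding rows give the dual system: 6·y_water + 5·y_labor = 35.5 and 4·y_water + 1·y_labor = 15.5.
Solving: y_water = 3, y_labor = 3.5.
Shadow price of labor = 3.5.

3.5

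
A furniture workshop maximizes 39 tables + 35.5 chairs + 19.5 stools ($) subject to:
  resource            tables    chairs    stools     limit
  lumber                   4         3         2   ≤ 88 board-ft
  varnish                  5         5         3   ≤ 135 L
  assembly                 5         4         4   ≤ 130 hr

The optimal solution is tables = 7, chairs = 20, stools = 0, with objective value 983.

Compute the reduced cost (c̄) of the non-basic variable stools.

Check each constraint at x*: lumber 88/88 (tight); varnish 135/135 (tight); assembly 115/130 (slack 15).
By complementary slackness, y = 0 for the non-binding constraint.
From A_Bᵀ y = c: 4·y_lumber + 5·y_varnish = 39; 3·y_lumber + 5·y_varnish = 35.5.
→ y_lumber = 3.5 and y_varnish = 5.
Reduced cost of stools: c₃ − yᵀa₃ = 19.5 − (3.5·2 + 5·3) = 19.5 − 22 = -2.5.

-2.5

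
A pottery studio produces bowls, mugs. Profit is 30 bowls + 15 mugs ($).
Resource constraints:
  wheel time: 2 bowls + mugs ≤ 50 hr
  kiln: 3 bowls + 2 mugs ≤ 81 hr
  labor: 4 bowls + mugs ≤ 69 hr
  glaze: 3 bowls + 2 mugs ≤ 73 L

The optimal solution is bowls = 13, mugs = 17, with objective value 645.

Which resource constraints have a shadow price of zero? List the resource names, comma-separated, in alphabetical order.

kiln, wheel time

wheel time: 43/50 (slack 7)
kiln: 73/81 (slack 8)
labor: 69/69 (binding)
glaze: 73/73 (binding)
By complementary slackness, a constraint with positive slack has shadow price 0 → kiln, wheel time.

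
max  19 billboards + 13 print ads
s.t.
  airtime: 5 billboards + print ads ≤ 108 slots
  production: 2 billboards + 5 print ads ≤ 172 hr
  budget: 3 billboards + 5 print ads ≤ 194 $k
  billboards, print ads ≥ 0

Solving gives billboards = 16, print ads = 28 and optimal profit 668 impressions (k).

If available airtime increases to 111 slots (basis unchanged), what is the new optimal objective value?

Check each constraint at x*: airtime 108/108 (tight); production 172/172 (tight); budget 188/194 (slack 6).
Since budget is not tight, its dual is 0.
Dual feasibility on the basic columns requires 5·y_airtime + 2·y_production = 19, 1·y_airtime + 5·y_production = 13.
This yields shadow prices y_airtime = 3, y_production = 2.
Δz = y_airtime·Δb = 3 × (3) = 9, so new z* = 668 + 9 = 677.

677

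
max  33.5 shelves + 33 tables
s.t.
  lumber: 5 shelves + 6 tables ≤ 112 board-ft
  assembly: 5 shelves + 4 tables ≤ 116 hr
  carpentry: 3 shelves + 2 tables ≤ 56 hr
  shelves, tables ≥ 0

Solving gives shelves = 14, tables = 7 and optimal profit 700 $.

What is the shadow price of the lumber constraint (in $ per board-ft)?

4

At the optimum: lumber uses 112 of 112 (binding); assembly uses 98 of 116 (slack = 18); carpentry uses 56 of 56 (binding).
Slack constraints have shadow price 0 (complementary slackness).
Dual feasibility on the basic columns requires 5·y_lumber + 3·y_carpentry = 33.5, 6·y_lumber + 2·y_carpentry = 33.
→ y_lumber = 4 and y_carpentry = 4.5.
Shadow price of lumber = 4.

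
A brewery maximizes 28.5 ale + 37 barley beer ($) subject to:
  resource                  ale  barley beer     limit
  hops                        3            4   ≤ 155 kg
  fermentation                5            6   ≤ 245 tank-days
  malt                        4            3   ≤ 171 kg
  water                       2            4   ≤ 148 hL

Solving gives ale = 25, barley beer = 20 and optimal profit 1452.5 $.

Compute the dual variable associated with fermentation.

Binding: hops and fermentation. Non-binding: malt (11 unused), water (18 unused).
Since malt, water are not tight, their duals are 0.
From A_Bᵀ y = c: 3·y_hops + 5·y_fermentation = 28.5; 4·y_hops + 6·y_fermentation = 37.
Solving: y_hops = 7, y_fermentation = 1.5.
Shadow price of fermentation = 1.5.

1.5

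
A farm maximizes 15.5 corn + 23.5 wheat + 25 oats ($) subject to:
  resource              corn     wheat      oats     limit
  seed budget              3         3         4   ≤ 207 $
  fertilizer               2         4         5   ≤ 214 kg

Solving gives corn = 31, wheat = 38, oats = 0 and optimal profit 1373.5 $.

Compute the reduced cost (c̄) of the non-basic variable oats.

Check each constraint at x*: seed budget 207/207 (tight); fertilizer 214/214 (tight).
The binding rows give the dual system: 3·y_seed budget + 2·y_fertilizer = 15.5 and 3·y_seed budget + 4·y_fertilizer = 23.5.
→ y_seed budget = 2.5 and y_fertilizer = 4.
Reduced cost of oats: c₃ − yᵀa₃ = 25 − (2.5·4 + 4·5) = 25 − 30 = -5.

-5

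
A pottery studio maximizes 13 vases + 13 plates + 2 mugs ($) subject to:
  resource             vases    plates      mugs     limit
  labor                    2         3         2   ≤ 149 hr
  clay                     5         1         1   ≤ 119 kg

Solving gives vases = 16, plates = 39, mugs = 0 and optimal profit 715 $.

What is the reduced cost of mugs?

At the optimum: labor uses 149 of 149 (binding); clay uses 119 of 119 (binding).
Dual feasibility on the basic columns requires 2·y_labor + 5·y_clay = 13, 3·y_labor + 1·y_clay = 13.
Solving: y_labor = 4, y_clay = 1.
Reduced cost of mugs: c₃ − yᵀa₃ = 2 − (4·2 + 1·1) = 2 − 9 = -7.

-7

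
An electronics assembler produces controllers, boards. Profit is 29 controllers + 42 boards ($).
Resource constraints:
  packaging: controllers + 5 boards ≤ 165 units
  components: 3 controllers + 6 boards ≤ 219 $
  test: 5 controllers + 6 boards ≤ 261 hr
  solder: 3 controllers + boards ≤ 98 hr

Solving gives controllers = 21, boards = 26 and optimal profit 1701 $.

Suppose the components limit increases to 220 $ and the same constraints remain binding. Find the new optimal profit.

1704

Binding: components and test. Non-binding: packaging (14 unused), solder (9 unused).
By complementary slackness, y = 0 for the non-binding constraints.
From A_Bᵀ y = c: 3·y_components + 5·y_test = 29; 6·y_components + 6·y_test = 42.
This yields shadow prices y_components = 3, y_test = 4.
Δz = y_components·Δb = 3 × (1) = 3, so new z* = 1701 + 3 = 1704.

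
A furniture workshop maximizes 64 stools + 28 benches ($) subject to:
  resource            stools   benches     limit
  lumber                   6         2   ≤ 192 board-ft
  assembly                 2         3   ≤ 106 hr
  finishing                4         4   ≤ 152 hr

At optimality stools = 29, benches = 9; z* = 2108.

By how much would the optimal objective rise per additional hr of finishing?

2.5

Binding: lumber and finishing. Non-binding: assembly (21 unused).
Slack constraints have shadow price 0 (complementary slackness).
Dual feasibility on the basic columns requires 6·y_lumber + 4·y_finishing = 64, 2·y_lumber + 4·y_finishing = 28.
→ y_lumber = 9 and y_finishing = 2.5.
Shadow price of finishing = 2.5.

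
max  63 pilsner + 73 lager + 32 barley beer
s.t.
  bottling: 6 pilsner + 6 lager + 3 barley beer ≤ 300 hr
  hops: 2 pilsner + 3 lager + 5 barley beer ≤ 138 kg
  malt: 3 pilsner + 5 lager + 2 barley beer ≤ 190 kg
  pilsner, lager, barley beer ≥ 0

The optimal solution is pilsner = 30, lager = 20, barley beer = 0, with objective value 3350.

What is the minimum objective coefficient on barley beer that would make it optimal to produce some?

34

At the optimum: bottling uses 300 of 300 (binding); hops uses 120 of 138 (slack = 18); malt uses 190 of 190 (binding).
Since hops is not tight, its dual is 0.
From A_Bᵀ y = c: 6·y_bottling + 3·y_malt = 63; 6·y_bottling + 5·y_malt = 73.
Solving: y_bottling = 8, y_malt = 5.
barley beer enters the basis when its profit ≥ yᵀa₃ = 8·3 + 5·2 = 34.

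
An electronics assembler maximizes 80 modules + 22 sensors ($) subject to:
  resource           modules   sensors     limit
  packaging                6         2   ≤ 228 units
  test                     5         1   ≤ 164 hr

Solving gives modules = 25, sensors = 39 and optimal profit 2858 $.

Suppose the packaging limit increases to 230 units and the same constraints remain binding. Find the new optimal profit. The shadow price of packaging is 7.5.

2873

Δb = 2, so new z* = 2858 + (7.5)·(2) = 2858 + 15 = 2873.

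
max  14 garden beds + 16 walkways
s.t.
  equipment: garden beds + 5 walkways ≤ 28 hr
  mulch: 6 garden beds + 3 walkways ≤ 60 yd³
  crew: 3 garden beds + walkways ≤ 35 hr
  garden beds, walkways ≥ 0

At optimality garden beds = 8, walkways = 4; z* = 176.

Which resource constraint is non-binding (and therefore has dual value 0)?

crew

equipment: 28/28 (binding)
mulch: 60/60 (binding)
crew: 28/35 (slack 7)
By complementary slackness, a constraint with positive slack has shadow price 0 → crew.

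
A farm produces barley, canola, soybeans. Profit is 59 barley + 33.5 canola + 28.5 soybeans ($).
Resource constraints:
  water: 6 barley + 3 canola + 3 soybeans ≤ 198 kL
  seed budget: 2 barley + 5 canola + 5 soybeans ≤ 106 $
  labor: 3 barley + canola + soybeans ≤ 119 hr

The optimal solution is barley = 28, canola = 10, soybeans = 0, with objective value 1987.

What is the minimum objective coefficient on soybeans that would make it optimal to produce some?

Binding: water and seed budget. Non-binding: labor (25 unused).
Since labor is not tight, its dual is 0.
Dual feasibility on the basic columns requires 6·y_water + 2·y_seed budget = 59, 3·y_water + 5·y_seed budget = 33.5.
→ y_water = 9.5 and y_seed budget = 1.
soybeans enters the basis when its profit ≥ yᵀa₃ = 9.5·3 + 1·5 = 33.5.

33.5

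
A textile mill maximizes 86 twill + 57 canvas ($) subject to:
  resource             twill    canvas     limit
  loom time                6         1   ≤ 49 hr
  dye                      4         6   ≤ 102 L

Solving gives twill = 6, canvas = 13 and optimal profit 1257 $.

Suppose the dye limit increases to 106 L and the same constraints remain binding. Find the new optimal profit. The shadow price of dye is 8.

1289

Δb = 4, so new z* = 1257 + (8)·(4) = 1257 + 32 = 1289.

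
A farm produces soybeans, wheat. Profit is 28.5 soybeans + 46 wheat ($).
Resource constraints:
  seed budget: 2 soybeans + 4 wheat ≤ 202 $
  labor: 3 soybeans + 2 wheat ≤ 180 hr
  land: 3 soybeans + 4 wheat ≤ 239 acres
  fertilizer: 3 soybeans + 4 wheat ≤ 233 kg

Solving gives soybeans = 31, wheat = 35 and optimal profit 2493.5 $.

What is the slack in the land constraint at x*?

land used = 3·31 + 4·35 = 233; slack = 239 − 233 = 6.

6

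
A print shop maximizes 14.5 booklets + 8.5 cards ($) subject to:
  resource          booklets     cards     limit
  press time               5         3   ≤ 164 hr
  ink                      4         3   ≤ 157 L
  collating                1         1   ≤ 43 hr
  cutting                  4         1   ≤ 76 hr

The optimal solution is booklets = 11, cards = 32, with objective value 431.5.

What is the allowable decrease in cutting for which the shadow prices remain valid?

33

Binding constraints: collating, cutting. The basis is B = [[1,1],[4,1]] with det -3.
Per unit decrease in cutting, x* moves by d = (-0.3333, 0.3333).
The basis stays optimal until booklets reaches 0; allowable decrease = 33 hr.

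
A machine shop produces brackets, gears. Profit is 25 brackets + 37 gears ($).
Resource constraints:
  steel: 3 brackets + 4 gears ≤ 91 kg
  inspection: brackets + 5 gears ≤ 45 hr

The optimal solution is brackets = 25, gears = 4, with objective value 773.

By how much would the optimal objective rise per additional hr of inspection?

Both steel and inspection are binding at x*.
From A_Bᵀ y = c: 3·y_steel + 1·y_inspection = 25; 4·y_steel + 5·y_inspection = 37.
Solving: y_steel = 8, y_inspection = 1.
Shadow price of inspection = 1.

1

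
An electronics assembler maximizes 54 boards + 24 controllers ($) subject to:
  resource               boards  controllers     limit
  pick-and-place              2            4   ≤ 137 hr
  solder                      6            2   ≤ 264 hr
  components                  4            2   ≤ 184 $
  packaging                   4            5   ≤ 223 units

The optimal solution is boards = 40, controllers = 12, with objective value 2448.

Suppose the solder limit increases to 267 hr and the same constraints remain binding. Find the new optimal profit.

2457

At the optimum: pick-and-place uses 128 of 137 (slack = 9); solder uses 264 of 264 (binding); components uses 184 of 184 (binding); packaging uses 220 of 223 (slack = 3).
By complementary slackness, y = 0 for the non-binding constraints.
Dual feasibility on the basic columns requires 6·y_solder + 4·y_components = 54, 2·y_solder + 2·y_components = 24.
→ y_solder = 3 and y_components = 9.
Δz = y_solder·Δb = 3 × (3) = 9, so new z* = 2448 + 9 = 2457.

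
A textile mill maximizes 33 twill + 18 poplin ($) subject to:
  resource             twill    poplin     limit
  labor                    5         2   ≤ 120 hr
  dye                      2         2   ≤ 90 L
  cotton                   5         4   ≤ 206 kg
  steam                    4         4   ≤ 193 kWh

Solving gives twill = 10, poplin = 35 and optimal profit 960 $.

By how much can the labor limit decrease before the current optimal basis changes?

Binding constraints: labor, dye. The basis is B = [[5,2],[2,2]] with det 6.
Per unit decrease in labor, x* moves by d = (-0.3333, 0.3333).
The basis stays optimal until twill reaches 0; allowable decrease = 30 hr.

30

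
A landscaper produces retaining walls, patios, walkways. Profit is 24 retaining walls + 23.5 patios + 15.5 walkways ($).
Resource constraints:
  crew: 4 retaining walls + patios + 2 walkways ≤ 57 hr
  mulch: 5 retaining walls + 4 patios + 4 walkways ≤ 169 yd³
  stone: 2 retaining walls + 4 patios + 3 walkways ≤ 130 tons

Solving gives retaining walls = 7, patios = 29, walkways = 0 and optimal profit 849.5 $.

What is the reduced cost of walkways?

At the optimum: crew uses 57 of 57 (binding); mulch uses 151 of 169 (slack = 18); stone uses 130 of 130 (binding).
Slack constraints have shadow price 0 (complementary slackness).
From A_Bᵀ y = c: 4·y_crew + 2·y_stone = 24; 1·y_crew + 4·y_stone = 23.5.
This yields shadow prices y_crew = 3.5, y_stone = 5.
Reduced cost of walkways: c₃ − yᵀa₃ = 15.5 − (3.5·2 + 5·3) = 15.5 − 22 = -6.5.

-6.5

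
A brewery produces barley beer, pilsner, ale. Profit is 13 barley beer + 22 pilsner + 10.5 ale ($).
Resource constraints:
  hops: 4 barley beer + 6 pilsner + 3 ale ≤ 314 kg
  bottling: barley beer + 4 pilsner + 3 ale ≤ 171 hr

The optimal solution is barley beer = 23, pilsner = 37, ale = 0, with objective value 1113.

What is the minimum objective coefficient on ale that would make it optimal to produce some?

12

Both hops and bottling are binding at x*.
The binding rows give the dual system: 4·y_hops + 1·y_bottling = 13 and 6·y_hops + 4·y_bottling = 22.
Solving: y_hops = 3, y_bottling = 1.
ale enters the basis when its profit ≥ yᵀa₃ = 3·3 + 1·3 = 12.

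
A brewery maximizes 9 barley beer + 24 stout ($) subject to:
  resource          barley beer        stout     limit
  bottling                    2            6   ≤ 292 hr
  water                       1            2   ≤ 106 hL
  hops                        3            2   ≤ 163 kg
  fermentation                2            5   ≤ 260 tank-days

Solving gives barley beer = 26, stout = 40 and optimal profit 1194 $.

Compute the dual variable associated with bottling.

At the optimum: bottling uses 292 of 292 (binding); water uses 106 of 106 (binding); hops uses 158 of 163 (slack = 5); fermentation uses 252 of 260 (slack = 8).
By complementary slackness, y = 0 for the non-binding constraints.
Dual feasibility on the basic columns requires 2·y_bottling + 1·y_water = 9, 6·y_bottling + 2·y_water = 24.
Solving: y_bottling = 3, y_water = 3.
Shadow price of bottling = 3.

3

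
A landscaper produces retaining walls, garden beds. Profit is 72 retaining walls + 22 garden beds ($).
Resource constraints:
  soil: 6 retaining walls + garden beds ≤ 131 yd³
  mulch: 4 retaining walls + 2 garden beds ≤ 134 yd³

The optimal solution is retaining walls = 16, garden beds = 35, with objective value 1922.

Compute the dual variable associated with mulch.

7.5

Both soil and mulch are binding at x*.
Dual feasibility on the basic columns requires 6·y_soil + 4·y_mulch = 72, 1·y_soil + 2·y_mulch = 22.
Solving: y_soil = 7, y_mulch = 7.5.
Shadow price of mulch = 7.5.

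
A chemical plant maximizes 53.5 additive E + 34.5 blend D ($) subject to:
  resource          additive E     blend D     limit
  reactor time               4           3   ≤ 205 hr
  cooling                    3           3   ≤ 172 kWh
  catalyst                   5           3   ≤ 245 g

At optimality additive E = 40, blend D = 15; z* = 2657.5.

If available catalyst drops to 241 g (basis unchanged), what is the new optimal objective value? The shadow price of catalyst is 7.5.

2627.5

Δb = -4, so new z* = 2657.5 + (7.5)·(-4) = 2657.5 − 30 = 2627.5.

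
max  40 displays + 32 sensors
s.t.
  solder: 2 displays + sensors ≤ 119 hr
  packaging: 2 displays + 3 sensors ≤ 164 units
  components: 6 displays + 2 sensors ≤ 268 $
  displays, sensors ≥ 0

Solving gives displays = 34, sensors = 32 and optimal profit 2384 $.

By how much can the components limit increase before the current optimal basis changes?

66.5

Binding constraints: packaging, components. The basis is B = [[2,3],[6,2]] with det -14.
Per unit increase in components, x* moves by d = (0.2143, -0.1429).
The basis stays optimal until solder becomes binding; allowable increase = 66.5 $.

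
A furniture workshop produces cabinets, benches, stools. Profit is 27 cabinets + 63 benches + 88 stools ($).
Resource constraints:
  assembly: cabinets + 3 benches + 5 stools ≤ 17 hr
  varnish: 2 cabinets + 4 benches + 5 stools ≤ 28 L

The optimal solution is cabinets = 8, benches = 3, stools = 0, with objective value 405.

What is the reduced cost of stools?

Both assembly and varnish are binding at x*.
Dual feasibility on the basic columns requires 1·y_assembly + 2·y_varnish = 27, 3·y_assembly + 4·y_varnish = 63.
This yields shadow prices y_assembly = 9, y_varnish = 9.
Reduced cost of stools: c₃ − yᵀa₃ = 88 − (9·5 + 9·5) = 88 − 90 = -2.

-2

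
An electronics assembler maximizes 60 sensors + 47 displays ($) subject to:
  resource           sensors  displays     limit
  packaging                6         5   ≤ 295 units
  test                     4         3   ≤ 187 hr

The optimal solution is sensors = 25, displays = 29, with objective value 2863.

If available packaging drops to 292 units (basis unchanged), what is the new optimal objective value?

Both packaging and test are binding at x*.
The binding rows give the dual system: 6·y_packaging + 4·y_test = 60 and 5·y_packaging + 3·y_test = 47.
Solving: y_packaging = 4, y_test = 9.
Δz = y_packaging·Δb = 4 × (-3) = -12, so new z* = 2863 − 12 = 2851.

2851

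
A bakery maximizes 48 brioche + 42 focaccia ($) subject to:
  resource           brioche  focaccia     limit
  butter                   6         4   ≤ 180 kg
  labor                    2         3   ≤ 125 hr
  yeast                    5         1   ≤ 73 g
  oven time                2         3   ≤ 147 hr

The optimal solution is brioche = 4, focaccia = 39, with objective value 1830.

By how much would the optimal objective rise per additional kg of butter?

6

Check each constraint at x*: butter 180/180 (tight); labor 125/125 (tight); yeast 59/73 (slack 14); oven time 125/147 (slack 22).
Since yeast, oven time are not tight, their duals are 0.
From A_Bᵀ y = c: 6·y_butter + 2·y_labor = 48; 4·y_butter + 3·y_labor = 42.
This yields shadow prices y_butter = 6, y_labor = 6.
Shadow price of butter = 6.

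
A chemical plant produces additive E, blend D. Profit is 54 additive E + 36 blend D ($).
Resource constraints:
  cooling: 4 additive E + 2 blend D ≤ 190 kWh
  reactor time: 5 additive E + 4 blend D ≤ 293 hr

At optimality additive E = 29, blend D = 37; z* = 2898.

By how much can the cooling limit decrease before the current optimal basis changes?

Binding constraints: cooling, reactor time. The basis is B = [[4,2],[5,4]] with det 6.
Per unit decrease in cooling, x* moves by d = (-0.6667, 0.8333).
The basis stays optimal until additive E reaches 0; allowable decrease = 43.5 kWh.

43.5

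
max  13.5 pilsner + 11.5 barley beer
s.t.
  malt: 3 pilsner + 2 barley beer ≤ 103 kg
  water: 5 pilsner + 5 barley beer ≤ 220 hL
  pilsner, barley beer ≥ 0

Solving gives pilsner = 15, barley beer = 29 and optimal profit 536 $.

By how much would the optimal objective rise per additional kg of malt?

2

Check each constraint at x*: malt 103/103 (tight); water 220/220 (tight).
The binding rows give the dual system: 3·y_malt + 5·y_water = 13.5 and 2·y_malt + 5·y_water = 11.5.
This yields shadow prices y_malt = 2, y_water = 1.5.
Shadow price of malt = 2.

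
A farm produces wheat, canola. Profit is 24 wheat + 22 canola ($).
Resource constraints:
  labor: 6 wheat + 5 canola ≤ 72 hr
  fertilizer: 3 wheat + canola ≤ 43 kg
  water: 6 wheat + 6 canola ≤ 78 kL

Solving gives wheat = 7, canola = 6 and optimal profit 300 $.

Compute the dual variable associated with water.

2

At the optimum: labor uses 72 of 72 (binding); fertilizer uses 27 of 43 (slack = 16); water uses 78 of 78 (binding).
Slack constraints have shadow price 0 (complementary slackness).
From A_Bᵀ y = c: 6·y_labor + 6·y_water = 24; 5·y_labor + 6·y_water = 22.
Solving: y_labor = 2, y_water = 2.
Shadow price of water = 2.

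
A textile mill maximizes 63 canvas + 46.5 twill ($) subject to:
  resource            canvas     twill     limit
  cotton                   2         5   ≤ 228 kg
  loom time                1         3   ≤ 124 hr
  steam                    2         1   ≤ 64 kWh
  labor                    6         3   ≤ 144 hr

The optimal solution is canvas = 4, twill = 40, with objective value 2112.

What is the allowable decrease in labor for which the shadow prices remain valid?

20

Binding constraints: loom time, labor. The basis is B = [[1,3],[6,3]] with det -15.
Per unit decrease in labor, x* moves by d = (-0.2, 0.0667).
The basis stays optimal until canvas reaches 0; allowable decrease = 20 hr.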